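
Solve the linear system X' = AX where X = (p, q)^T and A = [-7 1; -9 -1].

Coefficient matrix A = [[-7, 1], [-9, -1]].
Characteristic polynomial det(A - λI) = λ^2 + 8λ + 16 = 0.
Single eigenvalue λ = -4 with algebraic multiplicity 2.
Eigenvector v = (1,3); generalized eigenvector w with (A-λI)w=v is (-1,-2).
General solution: e^(-4t)[C_1·v + C_2·(t·v + w)].

p(t) = C_1e^(-4t) + C_2te^(-4t) - C_2e^(-4t), q(t) = 3C_1e^(-4t) + 3C_2te^(-4t) - 2C_2e^(-4t)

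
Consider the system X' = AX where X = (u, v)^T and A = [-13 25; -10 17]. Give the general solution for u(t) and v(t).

u(t) = 2C_1e^(2t)sin(5t) + C_1e^(2t)cos(5t) + C_2e^(2t)sin(5t) - 2C_2e^(2t)cos(5t), v(t) = C_1e^(2t)sin(5t) + C_1e^(2t)cos(5t) + C_2e^(2t)sin(5t) - C_2e^(2t)cos(5t)

Coefficient matrix A = [[-13, 25], [-10, 17]].
Characteristic polynomial det(A - λI) = λ^2 - 4λ + 29 = 0.
Eigenvalues λ = 2 ± 5i (complex conjugate pair).
For λ=2+5i: an eigenvector is (1,1) - i(2,1) = (1 - 2i, 1 - i).
A real fundamental pair from Re and Im of e^((2+5i)t)v: X_1 = e^(2t)(cos(5t)·(1,1) + sin(5t)·(2,1)), X_2 = e^(2t)(sin(5t)·(1,1) - cos(5t)·(2,1)).
General solution: C_1X_1 + C_2X_2.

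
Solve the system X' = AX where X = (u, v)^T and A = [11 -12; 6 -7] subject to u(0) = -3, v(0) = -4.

Coefficient matrix A = [[11, -12], [6, -7]].
Characteristic polynomial det(A - λI) = λ^2 - 4λ - 5 = 0.
Eigenvalues λ = 5, -1.
For λ=5: (A-λI) row 1 is [6, -12], so an eigenvector is (-2, -1).
For λ=-1: (A-λI) row 1 is [12, -12], so an eigenvector is (1, 1).
General solution: c_1e^(5t)(-2,-1) + c_2e^(-t)(1,1).
Applying u(0)=-3, v(0)=-4 gives c_1=-1, c_2=-5.

u(t) = 2e^(5t) - 5e^(-t), v(t) = e^(5t) - 5e^(-t)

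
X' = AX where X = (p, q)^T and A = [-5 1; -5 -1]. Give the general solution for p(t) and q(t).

Coefficient matrix A = [[-5, 1], [-5, -1]].
Characteristic polynomial det(A - λI) = λ^2 + 6λ + 10 = 0.
Eigenvalues λ = -3 ± i (complex conjugate pair).
For λ=-3+i: an eigenvector is (0,1) - i(1,2) = (0 - i, 1 - 2i).
A real fundamental pair from Re and Im of e^((-3+i)t)v: X_1 = e^(-3t)(cos(t)·(0,1) + sin(t)·(1,2)), X_2 = e^(-3t)(sin(t)·(0,1) - cos(t)·(1,2)).
General solution: c_1X_1 + c_2X_2.

p(t) = c_1e^(-3t)sin(t) - c_2e^(-3t)cos(t), q(t) = 2c_1e^(-3t)sin(t) + c_1e^(-3t)cos(t) + c_2e^(-3t)sin(t) - 2c_2e^(-3t)cos(t)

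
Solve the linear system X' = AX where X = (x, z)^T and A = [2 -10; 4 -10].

Coefficient matrix A = [[2, -10], [4, -10]].
Characteristic polynomial det(A - λI) = λ^2 + 8λ + 20 = 0.
Eigenvalues λ = -4 ± 2i (complex conjugate pair).
For λ=-4+2i: an eigenvector is (-2,-1) - i(-1,-1) = (-2 + i, -1 + i).
A real fundamental pair from Re and Im of e^((-4+2i)t)v: X_1 = e^(-4t)(cos(2t)·(-2,-1) + sin(2t)·(-1,-1)), X_2 = e^(-4t)(sin(2t)·(-2,-1) - cos(2t)·(-1,-1)).
General solution: c_1X_1 + c_2X_2.

x(t) = -c_1e^(-4t)sin(2t) - 2c_1e^(-4t)cos(2t) - 2c_2e^(-4t)sin(2t) + c_2e^(-4t)cos(2t), z(t) = -c_1e^(-4t)sin(2t) - c_1e^(-4t)cos(2t) - c_2e^(-4t)sin(2t) + c_2e^(-4t)cos(2t)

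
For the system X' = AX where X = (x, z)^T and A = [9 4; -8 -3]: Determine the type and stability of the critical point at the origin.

unstable node

A = [[9,4],[-8,-3]]; det(A-λI) = λ^2 - 6λ + 5.
λ = 1, 5: both positive.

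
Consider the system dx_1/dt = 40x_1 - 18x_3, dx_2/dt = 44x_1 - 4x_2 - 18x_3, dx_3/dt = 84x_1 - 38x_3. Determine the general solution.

Coefficient matrix A = [[40, 0, -18], [44, -4, -18], [84, 0, -38]].
det(A - λI) = 0 gives eigenvalues λ = -2, -4, 4.
For λ=-2: eigenvector (3,3,7).
For λ=-4: eigenvector (0,1,0).
For λ=4: eigenvector (-1,-1,-2).
General solution: K_1e^(-2t)(3,3,7) + K_2e^(-4t)(0,1,0) + K_3e^(4t)(-1,-1,-2).

x_1(t) = 3K_1e^(-2t) - K_3e^(4t), x_2(t) = 3K_1e^(-2t) + K_2e^(-4t) - K_3e^(4t), x_3(t) = 7K_1e^(-2t) - 2K_3e^(4t)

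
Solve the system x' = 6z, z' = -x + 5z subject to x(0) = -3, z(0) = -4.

Coefficient matrix A = [[0, 6], [-1, 5]].
Characteristic polynomial det(A - λI) = λ^2 - 5λ + 6 = 0.
Eigenvalues λ = 2, 3.
For λ=2: (A-λI) row 1 is [-2, 6], so an eigenvector is (-3, -1).
For λ=3: (A-λI) row 1 is [-3, 6], so an eigenvector is (-2, -1).
General solution: K_1e^(2t)(-3,-1) + K_2e^(3t)(-2,-1).
Applying x(0)=-3, z(0)=-4 gives K_1=-5, K_2=9.

x(t) = -18e^(3t) + 15e^(2t), z(t) = -9e^(3t) + 5e^(2t)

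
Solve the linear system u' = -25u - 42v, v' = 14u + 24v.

Coefficient matrix A = [[-25, -42], [14, 24]].
Characteristic polynomial det(A - λI) = λ^2 + λ - 12 = 0.
Eigenvalues λ = 3, -4.
For λ=3: (A-λI) row 1 is [-28, -42], so an eigenvector is (3, -2).
For λ=-4: (A-λI) row 1 is [-21, -42], so an eigenvector is (2, -1).
General solution: c_1e^(3t)(3,-2) + c_2e^(-4t)(2,-1).

u(t) = 3c_1e^(3t) + 2c_2e^(-4t), v(t) = -2c_1e^(3t) - c_2e^(-4t)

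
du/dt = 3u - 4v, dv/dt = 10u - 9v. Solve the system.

Coefficient matrix A = [[3, -4], [10, -9]].
Characteristic polynomial det(A - λI) = λ^2 + 6λ + 13 = 0.
Eigenvalues λ = -3 ± 2i (complex conjugate pair).
For λ=-3+2i: an eigenvector is (-1,-2) - i(1,1) = (-1 - i, -2 - i).
A real fundamental pair from Re and Im of e^((-3+2i)t)v: X_1 = e^(-3t)(cos(2t)·(-1,-2) + sin(2t)·(1,1)), X_2 = e^(-3t)(sin(2t)·(-1,-2) - cos(2t)·(1,1)).
General solution: c_1X_1 + c_2X_2.

u(t) = c_1e^(-3t)sin(2t) - c_1e^(-3t)cos(2t) - c_2e^(-3t)sin(2t) - c_2e^(-3t)cos(2t), v(t) = c_1e^(-3t)sin(2t) - 2c_1e^(-3t)cos(2t) - 2c_2e^(-3t)sin(2t) - c_2e^(-3t)cos(2t)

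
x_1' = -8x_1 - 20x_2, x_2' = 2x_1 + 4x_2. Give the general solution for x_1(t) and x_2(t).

Coefficient matrix A = [[-8, -20], [2, 4]].
Characteristic polynomial det(A - λI) = λ^2 + 4λ + 8 = 0.
Eigenvalues λ = -2 ± 2i (complex conjugate pair).
For λ=-2+2i: an eigenvector is (3,-1) - i(1,0) = (3 - i, -1).
A real fundamental pair from Re and Im of e^((-2+2i)t)v: X_1 = e^(-2t)(cos(2t)·(3,-1) + sin(2t)·(1,0)), X_2 = e^(-2t)(sin(2t)·(3,-1) - cos(2t)·(1,0)).
General solution: c_1X_1 + c_2X_2.

x_1(t) = c_1e^(-2t)sin(2t) + 3c_1e^(-2t)cos(2t) + 3c_2e^(-2t)sin(2t) - c_2e^(-2t)cos(2t), x_2(t) = -c_1e^(-2t)cos(2t) - c_2e^(-2t)sin(2t)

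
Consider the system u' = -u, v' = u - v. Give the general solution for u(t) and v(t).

Coefficient matrix A = [[-1, 0], [1, -1]].
Characteristic polynomial det(A - λI) = λ^2 + 2λ + 1 = 0.
Single eigenvalue λ = -1 with algebraic multiplicity 2.
Eigenvector v = (0,1); generalized eigenvector w with (A-λI)w=v is (1,3).
General solution: e^(-t)[K_1·v + K_2·(t·v + w)].

u(t) = K_2e^(-t), v(t) = K_1e^(-t) + K_2te^(-t) + 3K_2e^(-t)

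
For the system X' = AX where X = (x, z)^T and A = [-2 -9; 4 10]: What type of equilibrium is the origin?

unstable improper node

A = [[-2,-9],[4,10]]; det(A-λI) = λ^2 - 8λ + 16.
repeated λ = 4 with a single eigenvector.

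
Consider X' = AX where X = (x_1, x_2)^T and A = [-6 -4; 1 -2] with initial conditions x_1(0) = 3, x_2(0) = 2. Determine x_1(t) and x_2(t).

Coefficient matrix A = [[-6, -4], [1, -2]].
Characteristic polynomial det(A - λI) = λ^2 + 8λ + 16 = 0.
Single eigenvalue λ = -4 with algebraic multiplicity 2.
Eigenvector v = (-2,1); generalized eigenvector w with (A-λI)w=v is (-3,2).
General solution: e^(-4t)[K_1·v + K_2·(t·v + w)].
Applying x_1(0)=3, x_2(0)=2 gives K_1=-12, K_2=7.

x_1(t) = -14te^(-4t) + 3e^(-4t), x_2(t) = 7te^(-4t) + 2e^(-4t)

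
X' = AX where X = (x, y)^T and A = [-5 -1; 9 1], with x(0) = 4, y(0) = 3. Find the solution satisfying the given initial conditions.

x(t) = -15te^(-2t) + 4e^(-2t), y(t) = 45te^(-2t) + 3e^(-2t)

Coefficient matrix A = [[-5, -1], [9, 1]].
Characteristic polynomial det(A - λI) = λ^2 + 4λ + 4 = 0.
Single eigenvalue λ = -2 with algebraic multiplicity 2.
Eigenvector v = (-1,3); generalized eigenvector w with (A-λI)w=v is (1,-2).
General solution: e^(-2t)[C_1·v + C_2·(t·v + w)].
Applying x(0)=4, y(0)=3 gives C_1=11, C_2=15.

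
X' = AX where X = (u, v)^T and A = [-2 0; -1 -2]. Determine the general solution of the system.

u(t) = -C_2e^(-2t), v(t) = C_1e^(-2t) + C_2te^(-2t) + C_2e^(-2t)

Coefficient matrix A = [[-2, 0], [-1, -2]].
Characteristic polynomial det(A - λI) = λ^2 + 4λ + 4 = 0.
Single eigenvalue λ = -2 with algebraic multiplicity 2.
Eigenvector v = (0,1); generalized eigenvector w with (A-λI)w=v is (-1,1).
General solution: e^(-2t)[C_1·v + C_2·(t·v + w)].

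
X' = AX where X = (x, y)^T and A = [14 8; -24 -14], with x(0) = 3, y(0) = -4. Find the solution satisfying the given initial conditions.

x(t) = 4e^(2t) - e^(-2t), y(t) = -6e^(2t) + 2e^(-2t)

Coefficient matrix A = [[14, 8], [-24, -14]].
Characteristic polynomial det(A - λI) = λ^2 - 4 = 0.
Eigenvalues λ = -2, 2.
For λ=-2: (A-λI) row 1 is [16, 8], so an eigenvector is (1, -2).
For λ=2: (A-λI) row 1 is [12, 8], so an eigenvector is (2, -3).
General solution: K_1e^(-2t)(1,-2) + K_2e^(2t)(2,-3).
Applying x(0)=3, y(0)=-4 gives K_1=-1, K_2=2.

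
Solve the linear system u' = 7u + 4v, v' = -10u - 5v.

u(t) = -K_1e^(t)sin(2t) - K_1e^(t)cos(2t) - K_2e^(t)sin(2t) + K_2e^(t)cos(2t), v(t) = 2K_1e^(t)sin(2t) + K_1e^(t)cos(2t) + K_2e^(t)sin(2t) - 2K_2e^(t)cos(2t)

Coefficient matrix A = [[7, 4], [-10, -5]].
Characteristic polynomial det(A - λI) = λ^2 - 2λ + 5 = 0.
Eigenvalues λ = 1 ± 2i (complex conjugate pair).
For λ=1+2i: an eigenvector is (-1,1) - i(-1,2) = (-1 + i, 1 - 2i).
A real fundamental pair from Re and Im of e^((1+2i)t)v: X_1 = e^(t)(cos(2t)·(-1,1) + sin(2t)·(-1,2)), X_2 = e^(t)(sin(2t)·(-1,1) - cos(2t)·(-1,2)).
General solution: K_1X_1 + K_2X_2.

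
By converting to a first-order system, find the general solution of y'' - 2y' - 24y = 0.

y(t) = c_1e^(6t) + c_2e^(-4t)

Let x_1 = y, x_2 = y'. Then x_1' = x_2 and x_2' = 24x_1 + 2x_2.
A = [[0,1],[24,2]]; det(A-λI) = λ^2 - 2λ - 24.
Eigenvalues λ = 6, -4 with eigenvectors (1,6), (1,-4).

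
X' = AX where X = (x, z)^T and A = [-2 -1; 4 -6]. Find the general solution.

x(t) = -K_1e^(-4t) - K_2te^(-4t) + K_2e^(-4t), z(t) = -2K_1e^(-4t) - 2K_2te^(-4t) + 3K_2e^(-4t)

Coefficient matrix A = [[-2, -1], [4, -6]].
Characteristic polynomial det(A - λI) = λ^2 + 8λ + 16 = 0.
Single eigenvalue λ = -4 with algebraic multiplicity 2.
Eigenvector v = (-1,-2); generalized eigenvector w with (A-λI)w=v is (1,3).
General solution: e^(-4t)[K_1·v + K_2·(t·v + w)].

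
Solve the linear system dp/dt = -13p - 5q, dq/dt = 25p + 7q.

Coefficient matrix A = [[-13, -5], [25, 7]].
Characteristic polynomial det(A - λI) = λ^2 + 6λ + 34 = 0.
Eigenvalues λ = -3 ± 5i (complex conjugate pair).
For λ=-3+5i: an eigenvector is (0,1) - i(-1,2) = (0 + i, 1 - 2i).
A real fundamental pair from Re and Im of e^((-3+5i)t)v: X_1 = e^(-3t)(cos(5t)·(0,1) + sin(5t)·(-1,2)), X_2 = e^(-3t)(sin(5t)·(0,1) - cos(5t)·(-1,2)).
General solution: c_1X_1 + c_2X_2.

p(t) = -c_1e^(-3t)sin(5t) + c_2e^(-3t)cos(5t), q(t) = 2c_1e^(-3t)sin(5t) + c_1e^(-3t)cos(5t) + c_2e^(-3t)sin(5t) - 2c_2e^(-3t)cos(5t)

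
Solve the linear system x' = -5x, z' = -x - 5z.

x(t) = c_2e^(-5t), z(t) = -c_1e^(-5t) - c_2te^(-5t) - c_2e^(-5t)

Coefficient matrix A = [[-5, 0], [-1, -5]].
Characteristic polynomial det(A - λI) = λ^2 + 10λ + 25 = 0.
Single eigenvalue λ = -5 with algebraic multiplicity 2.
Eigenvector v = (0,-1); generalized eigenvector w with (A-λI)w=v is (1,-1).
General solution: e^(-5t)[c_1·v + c_2·(t·v + w)].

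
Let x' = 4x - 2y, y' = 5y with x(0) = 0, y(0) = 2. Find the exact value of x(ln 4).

-3072

A = [[4,-2],[0,5]]; eigenvalues λ = 5, 4.
Eigenvectors: (-2,1) for λ=5, (1,0) for λ=4.
From the initial condition, c_1 = 2, c_2 = 4.
x(ln 4) = (2)(4^5)(-2) + (4)(4^4)(1) = -3072.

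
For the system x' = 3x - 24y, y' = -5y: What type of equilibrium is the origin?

A = [[3,-24],[0,-5]]; det(A-λI) = λ^2 + 2λ - 15.
λ = 3, -5: opposite signs.

saddle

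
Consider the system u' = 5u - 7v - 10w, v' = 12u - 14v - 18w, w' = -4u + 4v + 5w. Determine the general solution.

u(t) = c_1e^(-2t) + c_2e^(t) + 4c_3e^(-3t), v(t) = c_1e^(-2t) + 2c_2e^(t) + 6c_3e^(-3t), w(t) = -c_2e^(t) - c_3e^(-3t)

Coefficient matrix A = [[5, -7, -10], [12, -14, -18], [-4, 4, 5]].
det(A - λI) = 0 gives eigenvalues λ = -2, 1, -3.
For λ=-2: eigenvector (1,1,0).
For λ=1: eigenvector (1,2,-1).
For λ=-3: eigenvector (4,6,-1).
General solution: c_1e^(-2t)(1,1,0) + c_2e^(t)(1,2,-1) + c_3e^(-3t)(4,6,-1).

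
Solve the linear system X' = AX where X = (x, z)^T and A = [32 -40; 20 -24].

Coefficient matrix A = [[32, -40], [20, -24]].
Characteristic polynomial det(A - λI) = λ^2 - 8λ + 32 = 0.
Eigenvalues λ = 4 ± 4i (complex conjugate pair).
For λ=4+4i: an eigenvector is (-3,-2) - i(-1,-1) = (-3 + i, -2 + i).
A real fundamental pair from Re and Im of e^((4+4i)t)v: X_1 = e^(4t)(cos(4t)·(-3,-2) + sin(4t)·(-1,-1)), X_2 = e^(4t)(sin(4t)·(-3,-2) - cos(4t)·(-1,-1)).
General solution: C_1X_1 + C_2X_2.

x(t) = -C_1e^(4t)sin(4t) - 3C_1e^(4t)cos(4t) - 3C_2e^(4t)sin(4t) + C_2e^(4t)cos(4t), z(t) = -C_1e^(4t)sin(4t) - 2C_1e^(4t)cos(4t) - 2C_2e^(4t)sin(4t) + C_2e^(4t)cos(4t)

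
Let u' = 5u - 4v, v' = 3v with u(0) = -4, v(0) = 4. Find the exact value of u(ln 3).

-2700

A = [[5,-4],[0,3]]; eigenvalues λ = 5, 3.
Eigenvectors: (1,0) for λ=5, (-2,-1) for λ=3.
From the initial condition, c_1 = -12, c_2 = -4.
u(ln 3) = (-12)(3^5)(1) + (-4)(3^3)(-2) = -2700.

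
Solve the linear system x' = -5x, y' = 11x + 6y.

Coefficient matrix A = [[-5, 0], [11, 6]].
Characteristic polynomial det(A - λI) = λ^2 - λ - 30 = 0.
Eigenvalues λ = -5, 6.
For λ=-5: (A-λI) row 2 is [11, 11], so an eigenvector is (-1, 1).
For λ=6: (A-λI) row 1 is [-11, 0], so an eigenvector is (0, -1).
General solution: c_1e^(-5t)(-1,1) + c_2e^(6t)(0,-1).

x(t) = -c_1e^(-5t), y(t) = c_1e^(-5t) - c_2e^(6t)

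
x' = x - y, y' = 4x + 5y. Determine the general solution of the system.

x(t) = K_1e^(3t) + K_2te^(3t) - 2K_2e^(3t), y(t) = -2K_1e^(3t) - 2K_2te^(3t) + 3K_2e^(3t)

Coefficient matrix A = [[1, -1], [4, 5]].
Characteristic polynomial det(A - λI) = λ^2 - 6λ + 9 = 0.
Single eigenvalue λ = 3 with algebraic multiplicity 2.
Eigenvector v = (1,-2); generalized eigenvector w with (A-λI)w=v is (-2,3).
General solution: e^(3t)[K_1·v + K_2·(t·v + w)].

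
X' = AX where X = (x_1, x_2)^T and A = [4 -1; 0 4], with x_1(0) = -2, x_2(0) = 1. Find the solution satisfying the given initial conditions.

x_1(t) = -te^(4t) - 2e^(4t), x_2(t) = e^(4t)

Coefficient matrix A = [[4, -1], [0, 4]].
Characteristic polynomial det(A - λI) = λ^2 - 8λ + 16 = 0.
Single eigenvalue λ = 4 with algebraic multiplicity 2.
Eigenvector v = (-1,0); generalized eigenvector w with (A-λI)w=v is (-1,1).
General solution: e^(4t)[c_1·v + c_2·(t·v + w)].
Applying x_1(0)=-2, x_2(0)=1 gives c_1=1, c_2=1.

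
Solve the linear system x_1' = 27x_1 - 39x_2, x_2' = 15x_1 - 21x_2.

x_1(t) = -3C_1e^(3t)sin(3t) - 2C_1e^(3t)cos(3t) - 2C_2e^(3t)sin(3t) + 3C_2e^(3t)cos(3t), x_2(t) = -2C_1e^(3t)sin(3t) - C_1e^(3t)cos(3t) - C_2e^(3t)sin(3t) + 2C_2e^(3t)cos(3t)

Coefficient matrix A = [[27, -39], [15, -21]].
Characteristic polynomial det(A - λI) = λ^2 - 6λ + 18 = 0.
Eigenvalues λ = 3 ± 3i (complex conjugate pair).
For λ=3+3i: an eigenvector is (-2,-1) - i(-3,-2) = (-2 + 3i, -1 + 2i).
A real fundamental pair from Re and Im of e^((3+3i)t)v: X_1 = e^(3t)(cos(3t)·(-2,-1) + sin(3t)·(-3,-2)), X_2 = e^(3t)(sin(3t)·(-2,-1) - cos(3t)·(-3,-2)).
General solution: C_1X_1 + C_2X_2.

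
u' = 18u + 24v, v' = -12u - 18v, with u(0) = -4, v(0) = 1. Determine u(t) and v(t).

u(t) = -6e^(6t) + 2e^(-6t), v(t) = 3e^(6t) - 2e^(-6t)

Coefficient matrix A = [[18, 24], [-12, -18]].
Characteristic polynomial det(A - λI) = λ^2 - 36 = 0.
Eigenvalues λ = -6, 6.
For λ=-6: (A-λI) row 1 is [24, 24], so an eigenvector is (-1, 1).
For λ=6: (A-λI) row 1 is [12, 24], so an eigenvector is (2, -1).
General solution: K_1e^(-6t)(-1,1) + K_2e^(6t)(2,-1).
Applying u(0)=-4, v(0)=1 gives K_1=-2, K_2=-3.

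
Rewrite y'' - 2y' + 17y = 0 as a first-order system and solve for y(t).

Let x_1 = y, x_2 = y'. Then x_1' = x_2 and x_2' = -17x_1 + 2x_2.
A = [[0,1],[-17,2]]; det(A-λI) = λ^2 - 2λ + 17.
Eigenvalues λ = 1 ± 4i.

y(t) = C_1e^(t)cos(4t) + C_2e^(t)sin(4t)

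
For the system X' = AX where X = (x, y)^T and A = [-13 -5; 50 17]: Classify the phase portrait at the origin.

unstable spiral

A = [[-13,-5],[50,17]]; det(A-λI) = λ^2 - 4λ + 29.
λ = 2 ± 5i: positive real part.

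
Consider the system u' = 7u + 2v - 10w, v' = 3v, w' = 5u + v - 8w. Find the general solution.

u(t) = 2c_1e^(2t) + 2c_2e^(3t) - c_3e^(-3t), v(t) = c_2e^(3t), w(t) = c_1e^(2t) + c_2e^(3t) - c_3e^(-3t)

Coefficient matrix A = [[7, 2, -10], [0, 3, 0], [5, 1, -8]].
det(A - λI) = 0 gives eigenvalues λ = 2, 3, -3.
For λ=2: eigenvector (2,0,1).
For λ=3: eigenvector (2,1,1).
For λ=-3: eigenvector (-1,0,-1).
General solution: c_1e^(2t)(2,0,1) + c_2e^(3t)(2,1,1) + c_3e^(-3t)(-1,0,-1).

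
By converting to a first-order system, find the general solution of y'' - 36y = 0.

Let x_1 = y, x_2 = y'. Then x_1' = x_2 and x_2' = 36x_1.
A = [[0,1],[36,0]]; det(A-λI) = λ^2 - 36.
Eigenvalues λ = 6, -6 with eigenvectors (1,6), (1,-6).

y(t) = c_1e^(6t) + c_2e^(-6t)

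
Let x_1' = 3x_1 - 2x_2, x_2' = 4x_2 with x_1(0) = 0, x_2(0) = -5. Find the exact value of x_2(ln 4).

A = [[3,-2],[0,4]]; eigenvalues λ = 3, 4.
Eigenvectors: (1,0) for λ=3, (2,-1) for λ=4.
From the initial condition, c_1 = -10, c_2 = 5.
x_2(ln 4) = (-10)(4^3)(0) + (5)(4^4)(-1) = -1280.

-1280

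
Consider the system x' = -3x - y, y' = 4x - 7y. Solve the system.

Coefficient matrix A = [[-3, -1], [4, -7]].
Characteristic polynomial det(A - λI) = λ^2 + 10λ + 25 = 0.
Single eigenvalue λ = -5 with algebraic multiplicity 2.
Eigenvector v = (-1,-2); generalized eigenvector w with (A-λI)w=v is (1,3).
General solution: e^(-5t)[c_1·v + c_2·(t·v + w)].

x(t) = -c_1e^(-5t) - c_2te^(-5t) + c_2e^(-5t), y(t) = -2c_1e^(-5t) - 2c_2te^(-5t) + 3c_2e^(-5t)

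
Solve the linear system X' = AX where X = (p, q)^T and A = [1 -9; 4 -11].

p(t) = -3K_1e^(-5t) - 3K_2te^(-5t) + K_2e^(-5t), q(t) = -2K_1e^(-5t) - 2K_2te^(-5t) + K_2e^(-5t)

Coefficient matrix A = [[1, -9], [4, -11]].
Characteristic polynomial det(A - λI) = λ^2 + 10λ + 25 = 0.
Single eigenvalue λ = -5 with algebraic multiplicity 2.
Eigenvector v = (-3,-2); generalized eigenvector w with (A-λI)w=v is (1,1).
General solution: e^(-5t)[K_1·v + K_2·(t·v + w)].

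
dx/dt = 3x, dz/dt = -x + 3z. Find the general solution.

x(t) = c_2e^(3t), z(t) = -c_1e^(3t) - c_2te^(3t)

Coefficient matrix A = [[3, 0], [-1, 3]].
Characteristic polynomial det(A - λI) = λ^2 - 6λ + 9 = 0.
Single eigenvalue λ = 3 with algebraic multiplicity 2.
Eigenvector v = (0,-1); generalized eigenvector w with (A-λI)w=v is (1,0).
General solution: e^(3t)[c_1·v + c_2·(t·v + w)].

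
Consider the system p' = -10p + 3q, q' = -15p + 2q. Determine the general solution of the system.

Coefficient matrix A = [[-10, 3], [-15, 2]].
Characteristic polynomial det(A - λI) = λ^2 + 8λ + 25 = 0.
Eigenvalues λ = -4 ± 3i (complex conjugate pair).
For λ=-4+3i: an eigenvector is (0,-1) - i(-1,-2) = (0 + i, -1 + 2i).
A real fundamental pair from Re and Im of e^((-4+3i)t)v: X_1 = e^(-4t)(cos(3t)·(0,-1) + sin(3t)·(-1,-2)), X_2 = e^(-4t)(sin(3t)·(0,-1) - cos(3t)·(-1,-2)).
General solution: c_1X_1 + c_2X_2.

p(t) = -c_1e^(-4t)sin(3t) + c_2e^(-4t)cos(3t), q(t) = -2c_1e^(-4t)sin(3t) - c_1e^(-4t)cos(3t) - c_2e^(-4t)sin(3t) + 2c_2e^(-4t)cos(3t)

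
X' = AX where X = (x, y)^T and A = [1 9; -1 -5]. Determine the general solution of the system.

Coefficient matrix A = [[1, 9], [-1, -5]].
Characteristic polynomial det(A - λI) = λ^2 + 4λ + 4 = 0.
Single eigenvalue λ = -2 with algebraic multiplicity 2.
Eigenvector v = (-3,1); generalized eigenvector w with (A-λI)w=v is (-1,0).
General solution: e^(-2t)[c_1·v + c_2·(t·v + w)].

x(t) = -3c_1e^(-2t) - 3c_2te^(-2t) - c_2e^(-2t), y(t) = c_1e^(-2t) + c_2te^(-2t)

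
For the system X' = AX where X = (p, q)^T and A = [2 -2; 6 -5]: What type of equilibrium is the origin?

stable node

A = [[2,-2],[6,-5]]; det(A-λI) = λ^2 + 3λ + 2.
λ = -1, -2: both negative.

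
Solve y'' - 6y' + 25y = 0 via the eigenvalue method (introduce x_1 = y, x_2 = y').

Let x_1 = y, x_2 = y'. Then x_1' = x_2 and x_2' = -25x_1 + 6x_2.
A = [[0,1],[-25,6]]; det(A-λI) = λ^2 - 6λ + 25.
Eigenvalues λ = 3 ± 4i.

y(t) = C_1e^(3t)cos(4t) + C_2e^(3t)sin(4t)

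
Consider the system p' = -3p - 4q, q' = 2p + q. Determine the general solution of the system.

Coefficient matrix A = [[-3, -4], [2, 1]].
Characteristic polynomial det(A - λI) = λ^2 + 2λ + 5 = 0.
Eigenvalues λ = -1 ± 2i (complex conjugate pair).
For λ=-1+2i: an eigenvector is (-1,1) - i(-1,0) = (-1 + i, 1).
A real fundamental pair from Re and Im of e^((-1+2i)t)v: X_1 = e^(-t)(cos(2t)·(-1,1) + sin(2t)·(-1,0)), X_2 = e^(-t)(sin(2t)·(-1,1) - cos(2t)·(-1,0)).
General solution: C_1X_1 + C_2X_2.

p(t) = -C_1e^(-t)sin(2t) - C_1e^(-t)cos(2t) - C_2e^(-t)sin(2t) + C_2e^(-t)cos(2t), q(t) = C_1e^(-t)cos(2t) + C_2e^(-t)sin(2t)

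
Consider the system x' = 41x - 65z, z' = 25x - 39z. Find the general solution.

x(t) = 3K_1e^(t)sin(5t) + 2K_1e^(t)cos(5t) + 2K_2e^(t)sin(5t) - 3K_2e^(t)cos(5t), z(t) = 2K_1e^(t)sin(5t) + K_1e^(t)cos(5t) + K_2e^(t)sin(5t) - 2K_2e^(t)cos(5t)

Coefficient matrix A = [[41, -65], [25, -39]].
Characteristic polynomial det(A - λI) = λ^2 - 2λ + 26 = 0.
Eigenvalues λ = 1 ± 5i (complex conjugate pair).
For λ=1+5i: an eigenvector is (2,1) - i(3,2) = (2 - 3i, 1 - 2i).
A real fundamental pair from Re and Im of e^((1+5i)t)v: X_1 = e^(t)(cos(5t)·(2,1) + sin(5t)·(3,2)), X_2 = e^(t)(sin(5t)·(2,1) - cos(5t)·(3,2)).
General solution: K_1X_1 + K_2X_2.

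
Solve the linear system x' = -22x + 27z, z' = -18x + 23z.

x(t) = -3K_1e^(-4t) + K_2e^(5t), z(t) = -2K_1e^(-4t) + K_2e^(5t)

Coefficient matrix A = [[-22, 27], [-18, 23]].
Characteristic polynomial det(A - λI) = λ^2 - λ - 20 = 0.
Eigenvalues λ = -4, 5.
For λ=-4: (A-λI) row 1 is [-18, 27], so an eigenvector is (-3, -2).
For λ=5: (A-λI) row 1 is [-27, 27], so an eigenvector is (1, 1).
General solution: K_1e^(-4t)(-3,-2) + K_2e^(5t)(1,1).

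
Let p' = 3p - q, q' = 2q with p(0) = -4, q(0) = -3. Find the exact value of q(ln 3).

-27

A = [[3,-1],[0,2]]; eigenvalues λ = 2, 3.
Eigenvectors: (1,1) for λ=2, (-1,0) for λ=3.
From the initial condition, c_1 = -3, c_2 = 1.
q(ln 3) = (-3)(3^2)(1) + (1)(3^3)(0) = -27.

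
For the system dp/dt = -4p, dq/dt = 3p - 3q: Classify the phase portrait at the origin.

stable node

A = [[-4,0],[3,-3]]; det(A-λI) = λ^2 + 7λ + 12.
λ = -4, -3: both negative.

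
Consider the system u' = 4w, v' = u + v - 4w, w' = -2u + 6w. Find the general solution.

u(t) = -c_1e^(4t) + 2c_3e^(2t), v(t) = c_1e^(4t) + c_2e^(t) - 2c_3e^(2t), w(t) = -c_1e^(4t) + c_3e^(2t)

Coefficient matrix A = [[0, 0, 4], [1, 1, -4], [-2, 0, 6]].
det(A - λI) = 0 gives eigenvalues λ = 4, 1, 2.
For λ=4: eigenvector (-1,1,-1).
For λ=1: eigenvector (0,1,0).
For λ=2: eigenvector (2,-2,1).
General solution: c_1e^(4t)(-1,1,-1) + c_2e^(t)(0,1,0) + c_3e^(2t)(2,-2,1).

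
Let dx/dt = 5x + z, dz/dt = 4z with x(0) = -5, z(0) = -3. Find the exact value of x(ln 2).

A = [[5,1],[0,4]]; eigenvalues λ = 5, 4.
Eigenvectors: (1,0) for λ=5, (-1,1) for λ=4.
From the initial condition, c_1 = -8, c_2 = -3.
x(ln 2) = (-8)(2^5)(1) + (-3)(2^4)(-1) = -208.

-208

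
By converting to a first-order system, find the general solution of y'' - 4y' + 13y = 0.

Let x_1 = y, x_2 = y'. Then x_1' = x_2 and x_2' = -13x_1 + 4x_2.
A = [[0,1],[-13,4]]; det(A-λI) = λ^2 - 4λ + 13.
Eigenvalues λ = 2 ± 3i.

y(t) = C_1e^(2t)cos(3t) + C_2e^(2t)sin(3t)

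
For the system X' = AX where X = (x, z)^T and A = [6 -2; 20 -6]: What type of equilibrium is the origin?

A = [[6,-2],[20,-6]]; det(A-λI) = λ^2 + 4.
λ = 0 ± 2i: zero real part.

center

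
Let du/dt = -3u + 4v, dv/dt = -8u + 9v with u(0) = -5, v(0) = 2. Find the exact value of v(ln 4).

14288

A = [[-3,4],[-8,9]]; eigenvalues λ = 5, 1.
Eigenvectors: (-1,-2) for λ=5, (-1,-1) for λ=1.
From the initial condition, c_1 = -7, c_2 = 12.
v(ln 4) = (-7)(4^5)(-2) + (12)(4^1)(-1) = 14288.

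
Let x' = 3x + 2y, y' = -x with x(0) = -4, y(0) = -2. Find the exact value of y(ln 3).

30

A = [[3,2],[-1,0]]; eigenvalues λ = 1, 2.
Eigenvectors: (1,-1) for λ=1, (2,-1) for λ=2.
From the initial condition, c_1 = 8, c_2 = -6.
y(ln 3) = (8)(3^1)(-1) + (-6)(3^2)(-1) = 30.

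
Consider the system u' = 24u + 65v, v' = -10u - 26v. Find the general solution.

u(t) = -2c_1e^(-t)sin(5t) - 3c_1e^(-t)cos(5t) - 3c_2e^(-t)sin(5t) + 2c_2e^(-t)cos(5t), v(t) = c_1e^(-t)sin(5t) + c_1e^(-t)cos(5t) + c_2e^(-t)sin(5t) - c_2e^(-t)cos(5t)

Coefficient matrix A = [[24, 65], [-10, -26]].
Characteristic polynomial det(A - λI) = λ^2 + 2λ + 26 = 0.
Eigenvalues λ = -1 ± 5i (complex conjugate pair).
For λ=-1+5i: an eigenvector is (-3,1) - i(-2,1) = (-3 + 2i, 1 - i).
A real fundamental pair from Re and Im of e^((-1+5i)t)v: X_1 = e^(-t)(cos(5t)·(-3,1) + sin(5t)·(-2,1)), X_2 = e^(-t)(sin(5t)·(-3,1) - cos(5t)·(-2,1)).
General solution: c_1X_1 + c_2X_2.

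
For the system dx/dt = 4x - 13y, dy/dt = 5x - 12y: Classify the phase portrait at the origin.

stable spiral

A = [[4,-13],[5,-12]]; det(A-λI) = λ^2 + 8λ + 17.
λ = -4 ± i: negative real part.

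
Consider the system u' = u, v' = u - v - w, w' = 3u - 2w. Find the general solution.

u(t) = c_1e^(t), v(t) = c_2e^(-t) + c_3e^(-2t), w(t) = c_1e^(t) + c_3e^(-2t)

Coefficient matrix A = [[1, 0, 0], [1, -1, -1], [3, 0, -2]].
det(A - λI) = 0 gives eigenvalues λ = 1, -1, -2.
For λ=1: eigenvector (1,0,1).
For λ=-1: eigenvector (0,1,0).
For λ=-2: eigenvector (0,1,1).
General solution: c_1e^(t)(1,0,1) + c_2e^(-t)(0,1,0) + c_3e^(-2t)(0,1,1).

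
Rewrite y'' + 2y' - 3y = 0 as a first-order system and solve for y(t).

Let x_1 = y, x_2 = y'. Then x_1' = x_2 and x_2' = 3x_1 - 2x_2.
A = [[0,1],[3,-2]]; det(A-λI) = λ^2 + 2λ - 3.
Eigenvalues λ = -3, 1 with eigenvectors (1,-3), (1,1).

y(t) = K_1e^(-3t) + K_2e^(t)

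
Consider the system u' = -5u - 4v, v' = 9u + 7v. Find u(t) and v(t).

u(t) = 2C_1e^(t) + 2C_2te^(t) - C_2e^(t), v(t) = -3C_1e^(t) - 3C_2te^(t) + C_2e^(t)

Coefficient matrix A = [[-5, -4], [9, 7]].
Characteristic polynomial det(A - λI) = λ^2 - 2λ + 1 = 0.
Single eigenvalue λ = 1 with algebraic multiplicity 2.
Eigenvector v = (2,-3); generalized eigenvector w with (A-λI)w=v is (-1,1).
General solution: e^(t)[C_1·v + C_2·(t·v + w)].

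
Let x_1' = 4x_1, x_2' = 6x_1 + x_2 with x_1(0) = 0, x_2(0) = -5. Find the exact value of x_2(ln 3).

A = [[4,0],[6,1]]; eigenvalues λ = 1, 4.
Eigenvectors: (0,-1) for λ=1, (1,2) for λ=4.
From the initial condition, c_1 = 5, c_2 = 0.
x_2(ln 3) = (5)(3^1)(-1) + (0)(3^4)(2) = -15.

-15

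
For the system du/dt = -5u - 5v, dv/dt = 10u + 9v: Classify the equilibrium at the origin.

A = [[-5,-5],[10,9]]; det(A-λI) = λ^2 - 4λ + 5.
λ = 2 ± i: positive real part.

unstable spiral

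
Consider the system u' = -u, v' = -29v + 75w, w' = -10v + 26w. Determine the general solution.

Coefficient matrix A = [[-1, 0, 0], [0, -29, 75], [0, -10, 26]].
det(A - λI) = 0 gives eigenvalues λ = -1, 1, -4.
For λ=-1: eigenvector (1,0,0).
For λ=1: eigenvector (0,-5,-2).
For λ=-4: eigenvector (0,3,1).
General solution: C_1e^(-t)(1,0,0) + C_2e^(t)(0,-5,-2) + C_3e^(-4t)(0,3,1).

u(t) = C_1e^(-t), v(t) = -5C_2e^(t) + 3C_3e^(-4t), w(t) = -2C_2e^(t) + C_3e^(-4t)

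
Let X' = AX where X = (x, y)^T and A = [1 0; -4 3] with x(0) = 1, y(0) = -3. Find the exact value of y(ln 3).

-129

A = [[1,0],[-4,3]]; eigenvalues λ = 3, 1.
Eigenvectors: (0,-1) for λ=3, (1,2) for λ=1.
From the initial condition, c_1 = 5, c_2 = 1.
y(ln 3) = (5)(3^3)(-1) + (1)(3^1)(2) = -129.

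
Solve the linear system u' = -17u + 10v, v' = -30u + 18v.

Coefficient matrix A = [[-17, 10], [-30, 18]].
Characteristic polynomial det(A - λI) = λ^2 - λ - 6 = 0.
Eigenvalues λ = 3, -2.
For λ=3: (A-λI) row 1 is [-20, 10], so an eigenvector is (1, 2).
For λ=-2: (A-λI) row 1 is [-15, 10], so an eigenvector is (-2, -3).
General solution: C_1e^(3t)(1,2) + C_2e^(-2t)(-2,-3).

u(t) = C_1e^(3t) - 2C_2e^(-2t), v(t) = 2C_1e^(3t) - 3C_2e^(-2t)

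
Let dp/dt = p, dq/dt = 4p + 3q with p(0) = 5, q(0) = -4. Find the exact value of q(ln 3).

132

A = [[1,0],[4,3]]; eigenvalues λ = 1, 3.
Eigenvectors: (1,-2) for λ=1, (0,1) for λ=3.
From the initial condition, c_1 = 5, c_2 = 6.
q(ln 3) = (5)(3^1)(-2) + (6)(3^3)(1) = 132.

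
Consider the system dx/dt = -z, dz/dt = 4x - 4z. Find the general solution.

x(t) = C_1e^(-2t) + C_2te^(-2t) + 2C_2e^(-2t), z(t) = 2C_1e^(-2t) + 2C_2te^(-2t) + 3C_2e^(-2t)

Coefficient matrix A = [[0, -1], [4, -4]].
Characteristic polynomial det(A - λI) = λ^2 + 4λ + 4 = 0.
Single eigenvalue λ = -2 with algebraic multiplicity 2.
Eigenvector v = (1,2); generalized eigenvector w with (A-λI)w=v is (2,3).
General solution: e^(-2t)[C_1·v + C_2·(t·v + w)].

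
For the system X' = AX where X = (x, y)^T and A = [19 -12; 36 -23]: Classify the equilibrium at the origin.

A = [[19,-12],[36,-23]]; det(A-λI) = λ^2 + 4λ - 5.
λ = 1, -5: opposite signs.

saddle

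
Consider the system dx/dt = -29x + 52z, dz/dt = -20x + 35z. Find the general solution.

x(t) = 3c_1e^(3t)sin(4t) - 2c_1e^(3t)cos(4t) - 2c_2e^(3t)sin(4t) - 3c_2e^(3t)cos(4t), z(t) = 2c_1e^(3t)sin(4t) - c_1e^(3t)cos(4t) - c_2e^(3t)sin(4t) - 2c_2e^(3t)cos(4t)

Coefficient matrix A = [[-29, 52], [-20, 35]].
Characteristic polynomial det(A - λI) = λ^2 - 6λ + 25 = 0.
Eigenvalues λ = 3 ± 4i (complex conjugate pair).
For λ=3+4i: an eigenvector is (-2,-1) - i(3,2) = (-2 - 3i, -1 - 2i).
A real fundamental pair from Re and Im of e^((3+4i)t)v: X_1 = e^(3t)(cos(4t)·(-2,-1) + sin(4t)·(3,2)), X_2 = e^(3t)(sin(4t)·(-2,-1) - cos(4t)·(3,2)).
General solution: c_1X_1 + c_2X_2.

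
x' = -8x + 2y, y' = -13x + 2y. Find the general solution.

Coefficient matrix A = [[-8, 2], [-13, 2]].
Characteristic polynomial det(A - λI) = λ^2 + 6λ + 10 = 0.
Eigenvalues λ = -3 ± i (complex conjugate pair).
For λ=-3+i: an eigenvector is (1,2) - i(-1,-3) = (1 + i, 2 + 3i).
A real fundamental pair from Re and Im of e^((-3+i)t)v: X_1 = e^(-3t)(cos(t)·(1,2) + sin(t)·(-1,-3)), X_2 = e^(-3t)(sin(t)·(1,2) - cos(t)·(-1,-3)).
General solution: c_1X_1 + c_2X_2.

x(t) = -c_1e^(-3t)sin(t) + c_1e^(-3t)cos(t) + c_2e^(-3t)sin(t) + c_2e^(-3t)cos(t), y(t) = -3c_1e^(-3t)sin(t) + 2c_1e^(-3t)cos(t) + 2c_2e^(-3t)sin(t) + 3c_2e^(-3t)cos(t)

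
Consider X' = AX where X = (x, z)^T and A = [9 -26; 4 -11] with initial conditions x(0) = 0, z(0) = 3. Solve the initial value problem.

Coefficient matrix A = [[9, -26], [4, -11]].
Characteristic polynomial det(A - λI) = λ^2 + 2λ + 5 = 0.
Eigenvalues λ = -1 ± 2i (complex conjugate pair).
For λ=-1+2i: an eigenvector is (-2,-1) - i(3,1) = (-2 - 3i, -1 - i).
A real fundamental pair from Re and Im of e^((-1+2i)t)v: X_1 = e^(-t)(cos(2t)·(-2,-1) + sin(2t)·(3,1)), X_2 = e^(-t)(sin(2t)·(-2,-1) - cos(2t)·(3,1)).
General solution: K_1X_1 + K_2X_2.
Applying x(0)=0, z(0)=3 gives K_1=-9, K_2=6.

x(t) = -39e^(-t)sin(2t), z(t) = -15e^(-t)sin(2t) + 3e^(-t)cos(2t)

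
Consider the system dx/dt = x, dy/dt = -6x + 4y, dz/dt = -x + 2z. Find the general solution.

Coefficient matrix A = [[1, 0, 0], [-6, 4, 0], [-1, 0, 2]].
det(A - λI) = 0 gives eigenvalues λ = 1, 4, 2.
For λ=1: eigenvector (1,2,1).
For λ=4: eigenvector (0,1,0).
For λ=2: eigenvector (0,0,1).
General solution: K_1e^(t)(1,2,1) + K_2e^(4t)(0,1,0) + K_3e^(2t)(0,0,1).

x(t) = K_1e^(t), y(t) = 2K_1e^(t) + K_2e^(4t), z(t) = K_1e^(t) + K_3e^(2t)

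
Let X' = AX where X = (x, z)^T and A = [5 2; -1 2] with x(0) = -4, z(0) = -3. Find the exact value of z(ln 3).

297

A = [[5,2],[-1,2]]; eigenvalues λ = 3, 4.
Eigenvectors: (1,-1) for λ=3, (2,-1) for λ=4.
From the initial condition, c_1 = 10, c_2 = -7.
z(ln 3) = (10)(3^3)(-1) + (-7)(3^4)(-1) = 297.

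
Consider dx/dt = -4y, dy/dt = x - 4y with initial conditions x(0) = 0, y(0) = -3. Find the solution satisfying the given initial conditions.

Coefficient matrix A = [[0, -4], [1, -4]].
Characteristic polynomial det(A - λI) = λ^2 + 4λ + 4 = 0.
Single eigenvalue λ = -2 with algebraic multiplicity 2.
Eigenvector v = (-2,-1); generalized eigenvector w with (A-λI)w=v is (1,1).
General solution: e^(-2t)[K_1·v + K_2·(t·v + w)].
Applying x(0)=0, y(0)=-3 gives K_1=-3, K_2=-6.

x(t) = 12te^(-2t), y(t) = 6te^(-2t) - 3e^(-2t)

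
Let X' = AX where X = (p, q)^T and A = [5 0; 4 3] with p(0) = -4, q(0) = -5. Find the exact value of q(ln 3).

A = [[5,0],[4,3]]; eigenvalues λ = 3, 5.
Eigenvectors: (0,1) for λ=3, (1,2) for λ=5.
From the initial condition, c_1 = 3, c_2 = -4.
q(ln 3) = (3)(3^3)(1) + (-4)(3^5)(2) = -1863.

-1863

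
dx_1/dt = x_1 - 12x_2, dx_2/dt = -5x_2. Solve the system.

x_1(t) = C_1e^(t) + 2C_2e^(-5t), x_2(t) = C_2e^(-5t)

Coefficient matrix A = [[1, -12], [0, -5]].
Characteristic polynomial det(A - λI) = λ^2 + 4λ - 5 = 0.
Eigenvalues λ = 1, -5.
For λ=1: (A-λI) row 1 is [0, -12], so an eigenvector is (1, 0).
For λ=-5: (A-λI) row 1 is [6, -12], so an eigenvector is (2, 1).
General solution: C_1e^(t)(1,0) + C_2e^(-5t)(2,1).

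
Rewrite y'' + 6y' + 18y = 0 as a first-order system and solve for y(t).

Let x_1 = y, x_2 = y'. Then x_1' = x_2 and x_2' = -18x_1 - 6x_2.
A = [[0,1],[-18,-6]]; det(A-λI) = λ^2 + 6λ + 18.
Eigenvalues λ = -3 ± 3i.

y(t) = C_1e^(-3t)cos(3t) + C_2e^(-3t)sin(3t)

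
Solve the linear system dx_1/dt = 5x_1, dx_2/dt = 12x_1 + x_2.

x_1(t) = -c_2e^(5t), x_2(t) = -c_1e^(t) - 3c_2e^(5t)

Coefficient matrix A = [[5, 0], [12, 1]].
Characteristic polynomial det(A - λI) = λ^2 - 6λ + 5 = 0.
Eigenvalues λ = 1, 5.
For λ=1: (A-λI) row 1 is [4, 0], so an eigenvector is (0, -1).
For λ=5: (A-λI) row 2 is [12, -4], so an eigenvector is (-1, -3).
General solution: c_1e^(t)(0,-1) + c_2e^(5t)(-1,-3).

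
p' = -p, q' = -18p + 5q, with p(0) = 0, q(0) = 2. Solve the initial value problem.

p(t) = 0, q(t) = 2e^(5t)

Coefficient matrix A = [[-1, 0], [-18, 5]].
Characteristic polynomial det(A - λI) = λ^2 - 4λ - 5 = 0.
Eigenvalues λ = -1, 5.
For λ=-1: (A-λI) row 2 is [-18, 6], so an eigenvector is (1, 3).
For λ=5: (A-λI) row 1 is [-6, 0], so an eigenvector is (0, -1).
General solution: c_1e^(-t)(1,3) + c_2e^(5t)(0,-1).
Applying p(0)=0, q(0)=2 gives c_1=0, c_2=-2.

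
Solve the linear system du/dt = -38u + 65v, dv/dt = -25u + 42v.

u(t) = 2c_1e^(2t)sin(5t) + 3c_1e^(2t)cos(5t) + 3c_2e^(2t)sin(5t) - 2c_2e^(2t)cos(5t), v(t) = c_1e^(2t)sin(5t) + 2c_1e^(2t)cos(5t) + 2c_2e^(2t)sin(5t) - c_2e^(2t)cos(5t)

Coefficient matrix A = [[-38, 65], [-25, 42]].
Characteristic polynomial det(A - λI) = λ^2 - 4λ + 29 = 0.
Eigenvalues λ = 2 ± 5i (complex conjugate pair).
For λ=2+5i: an eigenvector is (3,2) - i(2,1) = (3 - 2i, 2 - i).
A real fundamental pair from Re and Im of e^((2+5i)t)v: X_1 = e^(2t)(cos(5t)·(3,2) + sin(5t)·(2,1)), X_2 = e^(2t)(sin(5t)·(3,2) - cos(5t)·(2,1)).
General solution: c_1X_1 + c_2X_2.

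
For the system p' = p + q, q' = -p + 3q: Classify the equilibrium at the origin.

unstable improper node

A = [[1,1],[-1,3]]; det(A-λI) = λ^2 - 4λ + 4.
repeated λ = 2 with a single eigenvector.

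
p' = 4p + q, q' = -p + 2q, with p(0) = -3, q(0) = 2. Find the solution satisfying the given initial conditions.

Coefficient matrix A = [[4, 1], [-1, 2]].
Characteristic polynomial det(A - λI) = λ^2 - 6λ + 9 = 0.
Single eigenvalue λ = 3 with algebraic multiplicity 2.
Eigenvector v = (-1,1); generalized eigenvector w with (A-λI)w=v is (1,-2).
General solution: e^(3t)[C_1·v + C_2·(t·v + w)].
Applying p(0)=-3, q(0)=2 gives C_1=4, C_2=1.

p(t) = -te^(3t) - 3e^(3t), q(t) = te^(3t) + 2e^(3t)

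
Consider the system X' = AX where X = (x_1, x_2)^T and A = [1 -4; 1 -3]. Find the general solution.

Coefficient matrix A = [[1, -4], [1, -3]].
Characteristic polynomial det(A - λI) = λ^2 + 2λ + 1 = 0.
Single eigenvalue λ = -1 with algebraic multiplicity 2.
Eigenvector v = (2,1); generalized eigenvector w with (A-λI)w=v is (-1,-1).
General solution: e^(-t)[K_1·v + K_2·(t·v + w)].

x_1(t) = 2K_1e^(-t) + 2K_2te^(-t) - K_2e^(-t), x_2(t) = K_1e^(-t) + K_2te^(-t) - K_2e^(-t)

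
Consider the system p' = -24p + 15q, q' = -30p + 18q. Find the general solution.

p(t) = -2K_1e^(-3t)sin(3t) + K_1e^(-3t)cos(3t) + K_2e^(-3t)sin(3t) + 2K_2e^(-3t)cos(3t), q(t) = -3K_1e^(-3t)sin(3t) + K_1e^(-3t)cos(3t) + K_2e^(-3t)sin(3t) + 3K_2e^(-3t)cos(3t)

Coefficient matrix A = [[-24, 15], [-30, 18]].
Characteristic polynomial det(A - λI) = λ^2 + 6λ + 18 = 0.
Eigenvalues λ = -3 ± 3i (complex conjugate pair).
For λ=-3+3i: an eigenvector is (1,1) - i(-2,-3) = (1 + 2i, 1 + 3i).
A real fundamental pair from Re and Im of e^((-3+3i)t)v: X_1 = e^(-3t)(cos(3t)·(1,1) + sin(3t)·(-2,-3)), X_2 = e^(-3t)(sin(3t)·(1,1) - cos(3t)·(-2,-3)).
General solution: K_1X_1 + K_2X_2.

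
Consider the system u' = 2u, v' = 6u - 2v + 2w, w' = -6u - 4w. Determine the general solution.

u(t) = K_2e^(2t), v(t) = K_1e^(-2t) + K_2e^(2t) - K_3e^(-4t), w(t) = -K_2e^(2t) + K_3e^(-4t)

Coefficient matrix A = [[2, 0, 0], [6, -2, 2], [-6, 0, -4]].
det(A - λI) = 0 gives eigenvalues λ = -2, 2, -4.
For λ=-2: eigenvector (0,1,0).
For λ=2: eigenvector (1,1,-1).
For λ=-4: eigenvector (0,-1,1).
General solution: K_1e^(-2t)(0,1,0) + K_2e^(2t)(1,1,-1) + K_3e^(-4t)(0,-1,1).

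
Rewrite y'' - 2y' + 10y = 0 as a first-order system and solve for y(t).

y(t) = K_1e^(t)cos(3t) + K_2e^(t)sin(3t)

Let x_1 = y, x_2 = y'. Then x_1' = x_2 and x_2' = -10x_1 + 2x_2.
A = [[0,1],[-10,2]]; det(A-λI) = λ^2 - 2λ + 10.
Eigenvalues λ = 1 ± 3i.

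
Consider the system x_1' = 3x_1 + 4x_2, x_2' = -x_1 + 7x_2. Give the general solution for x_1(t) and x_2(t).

x_1(t) = -2c_1e^(5t) - 2c_2te^(5t) - c_2e^(5t), x_2(t) = -c_1e^(5t) - c_2te^(5t) - c_2e^(5t)

Coefficient matrix A = [[3, 4], [-1, 7]].
Characteristic polynomial det(A - λI) = λ^2 - 10λ + 25 = 0.
Single eigenvalue λ = 5 with algebraic multiplicity 2.
Eigenvector v = (-2,-1); generalized eigenvector w with (A-λI)w=v is (-1,-1).
General solution: e^(5t)[c_1·v + c_2·(t·v + w)].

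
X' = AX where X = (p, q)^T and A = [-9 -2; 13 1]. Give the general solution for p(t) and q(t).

p(t) = -c_1e^(-4t)sin(t) + c_1e^(-4t)cos(t) + c_2e^(-4t)sin(t) + c_2e^(-4t)cos(t), q(t) = 3c_1e^(-4t)sin(t) - 2c_1e^(-4t)cos(t) - 2c_2e^(-4t)sin(t) - 3c_2e^(-4t)cos(t)

Coefficient matrix A = [[-9, -2], [13, 1]].
Characteristic polynomial det(A - λI) = λ^2 + 8λ + 17 = 0.
Eigenvalues λ = -4 ± i (complex conjugate pair).
For λ=-4+i: an eigenvector is (1,-2) - i(-1,3) = (1 + i, -2 - 3i).
A real fundamental pair from Re and Im of e^((-4+i)t)v: X_1 = e^(-4t)(cos(t)·(1,-2) + sin(t)·(-1,3)), X_2 = e^(-4t)(sin(t)·(1,-2) - cos(t)·(-1,3)).
General solution: c_1X_1 + c_2X_2.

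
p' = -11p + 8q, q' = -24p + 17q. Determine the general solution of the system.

Coefficient matrix A = [[-11, 8], [-24, 17]].
Characteristic polynomial det(A - λI) = λ^2 - 6λ + 5 = 0.
Eigenvalues λ = 1, 5.
For λ=1: (A-λI) row 1 is [-12, 8], so an eigenvector is (-2, -3).
For λ=5: (A-λI) row 1 is [-16, 8], so an eigenvector is (-1, -2).
General solution: c_1e^(t)(-2,-3) + c_2e^(5t)(-1,-2).

p(t) = -2c_1e^(t) - c_2e^(5t), q(t) = -3c_1e^(t) - 2c_2e^(5t)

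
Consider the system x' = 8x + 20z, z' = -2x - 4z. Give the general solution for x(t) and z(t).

x(t) = -3K_1e^(2t)sin(2t) - K_1e^(2t)cos(2t) - K_2e^(2t)sin(2t) + 3K_2e^(2t)cos(2t), z(t) = K_1e^(2t)sin(2t) - K_2e^(2t)cos(2t)

Coefficient matrix A = [[8, 20], [-2, -4]].
Characteristic polynomial det(A - λI) = λ^2 - 4λ + 8 = 0.
Eigenvalues λ = 2 ± 2i (complex conjugate pair).
For λ=2+2i: an eigenvector is (-1,0) - i(-3,1) = (-1 + 3i, 0 - i).
A real fundamental pair from Re and Im of e^((2+2i)t)v: X_1 = e^(2t)(cos(2t)·(-1,0) + sin(2t)·(-3,1)), X_2 = e^(2t)(sin(2t)·(-1,0) - cos(2t)·(-3,1)).
General solution: K_1X_1 + K_2X_2.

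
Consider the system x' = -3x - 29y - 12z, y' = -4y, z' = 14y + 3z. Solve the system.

x(t) = -2K_1e^(3t) + 5K_2e^(-4t) + K_3e^(-3t), y(t) = K_2e^(-4t), z(t) = K_1e^(3t) - 2K_2e^(-4t)

Coefficient matrix A = [[-3, -29, -12], [0, -4, 0], [0, 14, 3]].
det(A - λI) = 0 gives eigenvalues λ = 3, -4, -3.
For λ=3: eigenvector (-2,0,1).
For λ=-4: eigenvector (5,1,-2).
For λ=-3: eigenvector (1,0,0).
General solution: K_1e^(3t)(-2,0,1) + K_2e^(-4t)(5,1,-2) + K_3e^(-3t)(1,0,0).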